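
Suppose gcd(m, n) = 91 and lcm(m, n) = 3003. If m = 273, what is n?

1001

m·n = gcd·lcm = 91·3003 = 273273, so n = 273273/273 = 1001.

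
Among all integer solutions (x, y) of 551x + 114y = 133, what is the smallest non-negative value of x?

5

Reduce mod 114: 551x ≡ 133 (mod 114). With g = gcd(551, 114) = 19 dividing 133, divide through: 29x ≡ 7 (mod 6).
Since gcd(29, 6) = 1, x ≡ 7·(29)⁻¹ ≡ 5 (mod 6). Smallest non-negative: 5.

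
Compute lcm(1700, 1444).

gcd first: 1700 = 1·1444 + 256; 1444 = 5·256 + 164; 256 = 1·164 + 92; 164 = 1·92 + 72; 92 = 1·72 + 20; 72 = 3·20 + 12; 20 = 1·12 + 8; 12 = 1·8 + 4; 8 = 2·4 + 0 → gcd = 4
lcm = 1700·1444/gcd = 2454800/4 = 613700

613700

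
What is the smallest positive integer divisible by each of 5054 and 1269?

6413526

gcd first: 5054 = 3·1269 + 1247; 1269 = 1·1247 + 22; 1247 = 56·22 + 15; 22 = 1·15 + 7; 15 = 2·7 + 1; 7 = 7·1 + 0 → gcd = 1
lcm = 5054·1269/gcd = 6413526/1 = 6413526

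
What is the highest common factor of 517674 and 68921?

1

Euclid: 517674 = 7·68921 + 35227; 68921 = 1·35227 + 33694; 35227 = 1·33694 + 1533; 33694 = 21·1533 + 1501; 1533 = 1·1501 + 32; 1501 = 46·32 + 29; 32 = 1·29 + 3; 29 = 9·3 + 2; 3 = 1·2 + 1; 2 = 2·1 + 0. Last nonzero remainder: 1.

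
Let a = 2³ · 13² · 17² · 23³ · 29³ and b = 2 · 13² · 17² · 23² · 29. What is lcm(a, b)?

115945002991064

max exponent per prime: 2³ · 13² · 17² · 23³ · 29³ = 115945002991064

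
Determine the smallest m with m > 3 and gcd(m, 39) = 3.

6

gcd(m, 39) = 3 forces 3 | m; write m = 3s. Then gcd(3s, 3·13) = 3·gcd(s, 13), so need gcd(s, 13) = 1.
3s > 3 gives s ≥ 2. The least s ≥ 2 coprime to 13 is 2, so m = 3·2 = 6.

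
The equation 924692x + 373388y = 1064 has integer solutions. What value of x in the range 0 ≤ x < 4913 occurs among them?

4764

Euclid: 924692 = 2·373388 + 177916; 373388 = 2·177916 + 17556; 177916 = 10·17556 + 2356; 17556 = 7·2356 + 1064; 2356 = 2·1064 + 228; 1064 = 4·228 + 152; 228 = 1·152 + 76; 152 = 2·76 + 0 → gcd = 76; 1064 = 76·14.
Back-substitution yields 924692·(1744) + 373388·(-4319) = 76, so one solution is x = 1744·14 = 24416, y = -4319·14 = -60466.
Solutions in x differ by 373388/76 = 4913; the one in [0, 4913) is 24416 mod 4913 = 4764.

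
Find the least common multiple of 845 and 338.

gcd first: 845 = 2·338 + 169; 338 = 2·169 + 0 → gcd = 169
lcm = 845·338/gcd = 285610/169 = 1690

1690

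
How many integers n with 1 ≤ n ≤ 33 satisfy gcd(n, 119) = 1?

Prime factors of 119: 7, 17. Count integers ≤ 33 divisible by none of them.
By inclusion–exclusion: 33 − ⌊33/7⌋ − ⌊33/17⌋ + ⌊33/119⌋ = 28.

28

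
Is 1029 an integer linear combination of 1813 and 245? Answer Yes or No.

By Bézout, 1813u + 245v = 1029 has integer solutions iff gcd(1813, 245) | 1029.
Euclid: 1813 = 7·245 + 98; 245 = 2·98 + 49; 98 = 2·49 + 0. gcd = 49; 1029 mod 49 = 0. Yes.

Yes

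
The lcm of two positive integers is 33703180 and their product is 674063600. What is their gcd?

From gcd × lcm = mn: gcd = 674063600 / 33703180 = 20.

20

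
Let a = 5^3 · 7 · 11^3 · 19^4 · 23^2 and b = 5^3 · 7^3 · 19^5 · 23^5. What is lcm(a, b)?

max exponent per prime: 5^3 · 7^3 · 11^3 · 19^5 · 23^5 = 909472084681343385125

909472084681343385125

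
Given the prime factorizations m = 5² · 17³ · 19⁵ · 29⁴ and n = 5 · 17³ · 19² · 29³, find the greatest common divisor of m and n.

min exponent per shared prime: 5 · 17³ · 19² · 29³ = 216280798385

216280798385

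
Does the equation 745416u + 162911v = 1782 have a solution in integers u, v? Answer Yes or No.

No

By Bézout, 745416u + 162911v = 1782 has integer solutions iff gcd(745416, 162911) | 1782.
Euclid: 745416 = 4·162911 + 93772; 162911 = 1·93772 + 69139; 93772 = 1·69139 + 24633; 69139 = 2·24633 + 19873; 24633 = 1·19873 + 4760; 19873 = 4·4760 + 833; 4760 = 5·833 + 595; 833 = 1·595 + 238; 595 = 2·238 + 119; 238 = 2·119 + 0. gcd = 119; 1782 mod 119 = 116. No.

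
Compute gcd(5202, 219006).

18

5202 = 2 · 3² · 17²
219006 = 2 · 3² · 23³
Common: 2 · 3² = 18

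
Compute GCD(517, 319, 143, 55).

11

gcd(517, 319): 517 = 1·319 + 198; 319 = 1·198 + 121; 198 = 1·121 + 77; 121 = 1·77 + 44; 77 = 1·44 + 33; 44 = 1·33 + 11; 33 = 3·11 + 0 → 11
gcd(11, 143): 143 = 13·11 + 0 → 11
gcd(11, 55): 55 = 5·11 + 0 → 11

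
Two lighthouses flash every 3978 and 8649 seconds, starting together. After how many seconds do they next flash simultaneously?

3978 = 2 · 3² · 13 · 17; 8649 = 3² · 31²
max exponents: 2 · 3² · 13 · 17 · 31² = 3822858

3822858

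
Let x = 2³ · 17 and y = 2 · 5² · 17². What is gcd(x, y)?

34

min exponent per shared prime: 2 · 17 = 34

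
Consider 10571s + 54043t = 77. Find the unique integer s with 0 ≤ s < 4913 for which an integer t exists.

864

Reduce mod 54043: 10571s ≡ 77 (mod 54043). With g = gcd(10571, 54043) = 11 dividing 77, divide through: 961s ≡ 7 (mod 4913).
Since gcd(961, 4913) = 1, s ≡ 7·(961)⁻¹ ≡ 864 (mod 4913). Smallest non-negative: 864.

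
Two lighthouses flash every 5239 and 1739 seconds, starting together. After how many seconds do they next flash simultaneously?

5239 = 13² · 31; 1739 = 37 · 47
max exponents: 13² · 31 · 37 · 47 = 9110621

9110621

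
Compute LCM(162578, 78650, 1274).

162578 = 2 · 13³ · 37; 78650 = 2 · 5² · 11² · 13; 1274 = 2 · 7² · 13
lcm takes max exponent of each prime: 2 · 5² · 7² · 11² · 13³ · 37 = 24098124050

24098124050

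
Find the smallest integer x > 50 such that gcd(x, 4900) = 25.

4900 = 25·196. Any x with gcd(x, 4900) = 25 is a multiple of 25, say 25s, with s coprime to 196.
Need s > 50/25, so s ≥ 3. First s ≥ 3 with gcd(s, 196) = 1 is s = 3. Thus x = 25·3 = 75.

75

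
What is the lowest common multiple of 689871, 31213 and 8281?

lcm(689871, 31213) = 689871·31213/gcd = 21532943523/637 = 33803679
lcm(33803679, 8281) = 33803679·8281/gcd = 279928265799/637 = 439447827

439447827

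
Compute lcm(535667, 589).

535667 = 11² · 19 · 233; 589 = 19 · 31
max exponents: 11² · 19 · 31 · 233 = 16605677

16605677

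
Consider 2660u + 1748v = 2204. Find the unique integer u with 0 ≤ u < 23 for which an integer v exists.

12

Euclid: 2660 = 1·1748 + 912; 1748 = 1·912 + 836; 912 = 1·836 + 76; 836 = 11·76 + 0 → gcd = 76; 2204 = 76·29.
Back-substitution yields 2660·(2) + 1748·(-3) = 76, so one solution is u = 2·29 = 58, v = -3·29 = -87.
Solutions in u differ by 1748/76 = 23; the one in [0, 23) is 58 mod 23 = 12.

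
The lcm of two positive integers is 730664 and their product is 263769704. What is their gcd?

361

gcd·lcm = product, so gcd = 263769704/730664 = 361.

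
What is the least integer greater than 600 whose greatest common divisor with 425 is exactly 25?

625

gcd(t, 425) = 25 forces 25 | t; write t = 25s. Then gcd(25s, 25·17) = 25·gcd(s, 17), so need gcd(s, 17) = 1.
25s > 600 gives s ≥ 25. The least s ≥ 25 coprime to 17 is 25, so t = 25·25 = 625.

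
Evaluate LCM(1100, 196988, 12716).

1423238300

lcm(1100, 196988) = 1100·196988/gcd = 216686800/44 = 4924700
lcm(4924700, 12716) = 4924700·12716/gcd = 62622485200/44 = 1423238300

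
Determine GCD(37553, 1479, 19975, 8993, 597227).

17

gcd(37553, 1479): 37553 = 25·1479 + 578; 1479 = 2·578 + 323; 578 = 1·323 + 255; 323 = 1·255 + 68; 255 = 3·68 + 51; 68 = 1·51 + 17; 51 = 3·17 + 0 → 17
gcd(17, 19975): 19975 = 1175·17 + 0 → 17
gcd(17, 8993): 8993 = 529·17 + 0 → 17
gcd(17, 597227): 597227 = 35131·17 + 0 → 17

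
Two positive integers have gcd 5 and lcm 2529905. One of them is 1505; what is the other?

8405

Using uv = gcd(u,v)·lcm(u,v) = 5·2529905 = 12649525, we get v = 12649525/1505 = 8405.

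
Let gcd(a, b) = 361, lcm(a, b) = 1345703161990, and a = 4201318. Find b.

115630105

a·b = gcd·lcm = 361·1345703161990 = 485798841478390, so b = 485798841478390/4201318 = 115630105.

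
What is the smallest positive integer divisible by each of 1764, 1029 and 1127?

284004

lcm(1764, 1029) = 1764·1029/gcd = 1815156/147 = 12348
lcm(12348, 1127) = 12348·1127/gcd = 13916196/49 = 284004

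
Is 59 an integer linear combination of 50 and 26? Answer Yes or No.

No

By Bézout, 50s + 26t = 59 has integer solutions iff gcd(50, 26) | 59.
Euclid: 50 = 1·26 + 24; 26 = 1·24 + 2; 24 = 12·2 + 0. gcd = 2; 59 mod 2 = 1. No.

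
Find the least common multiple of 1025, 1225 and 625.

1255625

1025 = 5² · 41; 1225 = 5² · 7²; 625 = 5⁴
lcm takes max exponent of each prime: 5⁴ · 7² · 41 = 1255625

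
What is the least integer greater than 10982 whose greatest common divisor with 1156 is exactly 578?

12138

gcd(x, 1156) = 578 forces 578 | x; write x = 578s. Then gcd(578s, 578·2) = 578·gcd(s, 2), so need gcd(s, 2) = 1.
578s > 10982 gives s ≥ 20. The least s ≥ 20 coprime to 2 is 21, so x = 578·21 = 12138.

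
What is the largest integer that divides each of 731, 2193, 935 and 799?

gcd(731, 2193): 2193 = 3·731 + 0 → 731
gcd(731, 935): 935 = 1·731 + 204; 731 = 3·204 + 119; 204 = 1·119 + 85; 119 = 1·85 + 34; 85 = 2·34 + 17; 34 = 2·17 + 0 → 17
gcd(17, 799): 799 = 47·17 + 0 → 17

17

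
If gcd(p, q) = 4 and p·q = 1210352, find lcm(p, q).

gcd·lcm = product, so lcm = 1210352/4 = 302588.

302588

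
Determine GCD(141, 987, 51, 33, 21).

3

gcd(141, 987): 987 = 7·141 + 0 → 141
gcd(141, 51): 141 = 2·51 + 39; 51 = 1·39 + 12; 39 = 3·12 + 3; 12 = 4·3 + 0 → 3
gcd(3, 33): 33 = 11·3 + 0 → 3
gcd(3, 21): 21 = 7·3 + 0 → 3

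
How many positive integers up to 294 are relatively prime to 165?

165 = 3·5·11. Inclusion–exclusion on these primes:
294 − ⌊294/3⌋ − ⌊294/5⌋ − ⌊294/11⌋ + ⌊294/15⌋ + ⌊294/33⌋ + ⌊294/55⌋ − ⌊294/165⌋ = 143

143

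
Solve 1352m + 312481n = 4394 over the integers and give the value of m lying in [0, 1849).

1390

gcd(1352, 312481) = 169 (Euclid: 312481 = 231·1352 + 169; 1352 = 8·169 + 0), and 169 | 4394.
Extended Euclid: 1352·(-231) + 312481·(1) = 169. Scale by 26: m₀ = -6006.
General solution m = m₀ + 1849t; reducing mod 1849 gives m = 1390 (and n = -6).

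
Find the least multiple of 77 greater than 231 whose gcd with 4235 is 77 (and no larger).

Multiples of 77 above 231: 77·4, 77·5, … . Need the cofactor coprime to 4235/77 = 55.
Checking s = 4, 5, … the first with gcd(s, 55) = 1 is s = 4, giving 308.

308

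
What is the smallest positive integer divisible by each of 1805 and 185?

1805 = 5 · 19²; 185 = 5 · 37
max exponents: 5 · 19² · 37 = 66785

66785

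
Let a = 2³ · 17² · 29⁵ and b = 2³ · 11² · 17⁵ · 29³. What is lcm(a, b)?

max exponent per prime: 2³ · 11² · 17⁵ · 29⁵ = 28190965734150824

28190965734150824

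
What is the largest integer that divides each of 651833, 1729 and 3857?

133

651833 = 7 · 13² · 19 · 29; 1729 = 7 · 13 · 19; 3857 = 7 · 19 · 29
gcd takes min exponent of each prime: 7 · 19 = 133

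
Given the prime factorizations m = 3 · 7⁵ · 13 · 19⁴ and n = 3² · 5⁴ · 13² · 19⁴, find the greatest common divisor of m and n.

5082519

min exponent per shared prime: 3 · 13 · 19⁴ = 5082519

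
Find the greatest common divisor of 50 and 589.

Euclid: 589 = 11·50 + 39; 50 = 1·39 + 11; 39 = 3·11 + 6; 11 = 1·6 + 5; 6 = 1·5 + 1; 5 = 5·1 + 0. Last nonzero remainder: 1.

1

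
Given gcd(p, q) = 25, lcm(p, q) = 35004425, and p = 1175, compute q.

744775

p·q = gcd·lcm = 25·35004425 = 875110625, so q = 875110625/1175 = 744775.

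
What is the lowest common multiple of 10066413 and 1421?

291925977

10066413 = 3 · 7² · 31 · 47²; 1421 = 7² · 29
max exponents: 3 · 7² · 29 · 31 · 47² = 291925977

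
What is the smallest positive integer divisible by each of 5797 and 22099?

11646173

gcd first: 22099 = 3·5797 + 4708; 5797 = 1·4708 + 1089; 4708 = 4·1089 + 352; 1089 = 3·352 + 33; 352 = 10·33 + 22; 33 = 1·22 + 11; 22 = 2·11 + 0 → gcd = 11
lcm = 5797·22099/gcd = 128107903/11 = 11646173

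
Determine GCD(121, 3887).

1

Euclid: 3887 = 32·121 + 15; 121 = 8·15 + 1; 15 = 15·1 + 0. Last nonzero remainder: 1.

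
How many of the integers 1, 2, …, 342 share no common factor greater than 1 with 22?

155

22 = 2·11. Inclusion–exclusion on these primes:
342 − ⌊342/2⌋ − ⌊342/11⌋ + ⌊342/22⌋ = 155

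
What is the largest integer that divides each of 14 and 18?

14 = 2 · 7
18 = 2 · 3²
Common: 2 = 2

2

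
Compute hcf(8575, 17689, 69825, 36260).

49

gcd(8575, 17689): 17689 = 2·8575 + 539; 8575 = 15·539 + 490; 539 = 1·490 + 49; 490 = 10·49 + 0 → 49
gcd(49, 69825): 69825 = 1425·49 + 0 → 49
gcd(49, 36260): 36260 = 740·49 + 0 → 49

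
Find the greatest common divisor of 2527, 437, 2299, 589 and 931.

19

gcd(2527, 437): 2527 = 5·437 + 342; 437 = 1·342 + 95; 342 = 3·95 + 57; 95 = 1·57 + 38; 57 = 1·38 + 19; 38 = 2·19 + 0 → 19
gcd(19, 2299): 2299 = 121·19 + 0 → 19
gcd(19, 589): 589 = 31·19 + 0 → 19
gcd(19, 931): 931 = 49·19 + 0 → 19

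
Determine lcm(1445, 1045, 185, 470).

1050373390

1445 = 5 · 17²; 1045 = 5 · 11 · 19; 185 = 5 · 37; 470 = 2 · 5 · 47
lcm takes max exponent of each prime: 2 · 5 · 11 · 17² · 19 · 37 · 47 = 1050373390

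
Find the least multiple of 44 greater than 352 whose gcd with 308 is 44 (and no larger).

396

gcd(a, 308) = 44 forces 44 | a; write a = 44s. Then gcd(44s, 44·7) = 44·gcd(s, 7), so need gcd(s, 7) = 1.
44s > 352 gives s ≥ 9. The least s ≥ 9 coprime to 7 is 9, so a = 44·9 = 396.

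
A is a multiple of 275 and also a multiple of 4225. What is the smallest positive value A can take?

46475

gcd first: 4225 = 15·275 + 100; 275 = 2·100 + 75; 100 = 1·75 + 25; 75 = 3·25 + 0 → gcd = 25
lcm = 275·4225/gcd = 1161875/25 = 46475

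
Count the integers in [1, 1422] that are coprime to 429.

Prime factors of 429: 3, 11, 13. Count integers ≤ 1422 divisible by none of them.
By inclusion–exclusion: 1422 − ⌊1422/3⌋ − ⌊1422/11⌋ − ⌊1422/13⌋ + ⌊1422/33⌋ + ⌊1422/39⌋ + ⌊1422/143⌋ − ⌊1422/429⌋ = 795.

795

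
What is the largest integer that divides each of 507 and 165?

507 = 3 · 13²
165 = 3 · 5 · 11
Common: 3 = 3

3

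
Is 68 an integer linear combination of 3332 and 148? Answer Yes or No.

By Bézout, 3332x − 148y = 68 has integer solutions iff gcd(3332, 148) | 68.
Euclid: 3332 = 22·148 + 76; 148 = 1·76 + 72; 76 = 1·72 + 4; 72 = 18·4 + 0. gcd = 4; 68 mod 4 = 0. Yes.

Yes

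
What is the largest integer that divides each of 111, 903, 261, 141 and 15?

gcd(111, 903): 903 = 8·111 + 15; 111 = 7·15 + 6; 15 = 2·6 + 3; 6 = 2·3 + 0 → 3
gcd(3, 261): 261 = 87·3 + 0 → 3
gcd(3, 141): 141 = 47·3 + 0 → 3
gcd(3, 15): 15 = 5·3 + 0 → 3

3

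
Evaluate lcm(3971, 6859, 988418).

206579362

3971 = 11 · 19²; 6859 = 19³; 988418 = 2 · 19² · 37²
lcm takes max exponent of each prime: 2 · 11 · 19³ · 37² = 206579362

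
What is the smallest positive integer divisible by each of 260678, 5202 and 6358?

lcm(260678, 5202) = 260678·5202/gcd = 1356046956/578 = 2346102
lcm(2346102, 6358) = 2346102·6358/gcd = 14916516516/6358 = 2346102

2346102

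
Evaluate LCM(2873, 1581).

267189

2873 = 13² · 17; 1581 = 3 · 17 · 31
max exponents: 3 · 13² · 17 · 31 = 267189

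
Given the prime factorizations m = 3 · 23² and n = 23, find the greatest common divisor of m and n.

23

min exponent per shared prime: 23 = 23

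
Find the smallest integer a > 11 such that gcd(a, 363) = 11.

363 = 11·33. Any a with gcd(a, 363) = 11 is a multiple of 11, say 11s, with s coprime to 33.
Need s > 11/11, so s ≥ 2. First s ≥ 2 with gcd(s, 33) = 1 is s = 2. Thus a = 11·2 = 22.

22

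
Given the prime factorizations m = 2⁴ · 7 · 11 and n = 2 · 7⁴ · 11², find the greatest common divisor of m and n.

min exponent per shared prime: 2 · 7 · 11 = 154

154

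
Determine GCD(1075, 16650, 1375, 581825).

gcd(1075, 16650): 16650 = 15·1075 + 525; 1075 = 2·525 + 25; 525 = 21·25 + 0 → 25
gcd(25, 1375): 1375 = 55·25 + 0 → 25
gcd(25, 581825): 581825 = 23273·25 + 0 → 25

25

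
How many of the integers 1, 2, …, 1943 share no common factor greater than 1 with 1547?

1547 = 7·13·17. Inclusion–exclusion on these primes:
1943 − ⌊1943/7⌋ − ⌊1943/13⌋ − ⌊1943/17⌋ + ⌊1943/91⌋ + ⌊1943/119⌋ + ⌊1943/221⌋ − ⌊1943/1547⌋ = 1447

1447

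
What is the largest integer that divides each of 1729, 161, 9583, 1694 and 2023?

7

gcd(1729, 161): 1729 = 10·161 + 119; 161 = 1·119 + 42; 119 = 2·42 + 35; 42 = 1·35 + 7; 35 = 5·7 + 0 → 7
gcd(7, 9583): 9583 = 1369·7 + 0 → 7
gcd(7, 1694): 1694 = 242·7 + 0 → 7
gcd(7, 2023): 2023 = 289·7 + 0 → 7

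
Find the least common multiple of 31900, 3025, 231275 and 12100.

31900 = 2² · 5² · 11 · 29; 3025 = 5² · 11²; 231275 = 5² · 11 · 29²; 12100 = 2² · 5² · 11²
lcm takes max exponent of each prime: 2² · 5² · 11² · 29² = 10176100

10176100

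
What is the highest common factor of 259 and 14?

7

259 = 7 · 37
14 = 2 · 7
Common: 7 = 7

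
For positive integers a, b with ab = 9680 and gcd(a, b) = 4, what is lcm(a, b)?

2420

gcd·lcm = product, so lcm = 9680/4 = 2420.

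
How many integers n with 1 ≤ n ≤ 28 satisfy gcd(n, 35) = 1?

Prime factors of 35: 5, 7. Count integers ≤ 28 divisible by none of them.
By inclusion–exclusion: 28 − ⌊28/5⌋ − ⌊28/7⌋ + ⌊28/35⌋ = 19.

19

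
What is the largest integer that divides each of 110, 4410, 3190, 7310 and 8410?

10

110 = 2 · 5 · 11; 4410 = 2 · 3² · 5 · 7²; 3190 = 2 · 5 · 11 · 29; 7310 = 2 · 5 · 17 · 43; 8410 = 2 · 5 · 29²
gcd takes min exponent of each prime: 2 · 5 = 10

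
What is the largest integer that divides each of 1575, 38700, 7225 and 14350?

gcd(1575, 38700): 38700 = 24·1575 + 900; 1575 = 1·900 + 675; 900 = 1·675 + 225; 675 = 3·225 + 0 → 225
gcd(225, 7225): 7225 = 32·225 + 25; 225 = 9·25 + 0 → 25
gcd(25, 14350): 14350 = 574·25 + 0 → 25

25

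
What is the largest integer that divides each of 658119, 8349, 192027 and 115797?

363

658119 = 3 · 7² · 11² · 37; 8349 = 3 · 11² · 23; 192027 = 3 · 11² · 23²; 115797 = 3 · 11³ · 29
gcd takes min exponent of each prime: 3 · 11² = 363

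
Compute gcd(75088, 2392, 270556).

52

75088 = 2⁴ · 13 · 19²; 2392 = 2³ · 13 · 23; 270556 = 2² · 11² · 13 · 43
gcd takes min exponent of each prime: 2² · 13 = 52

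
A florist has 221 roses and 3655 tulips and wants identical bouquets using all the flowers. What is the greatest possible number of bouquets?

Euclid: 3655 = 16·221 + 119; 221 = 1·119 + 102; 119 = 1·102 + 17; 102 = 6·17 + 0. Last nonzero remainder: 17.

17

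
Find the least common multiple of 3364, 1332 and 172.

48169116

lcm(3364, 1332) = 3364·1332/gcd = 4480848/4 = 1120212
lcm(1120212, 172) = 1120212·172/gcd = 192676464/4 = 48169116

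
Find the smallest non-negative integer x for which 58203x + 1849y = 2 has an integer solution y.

1050

Euclid: 58203 = 31·1849 + 884; 1849 = 2·884 + 81; 884 = 10·81 + 74; 81 = 1·74 + 7; 74 = 10·7 + 4; 7 = 1·4 + 3; 4 = 1·3 + 1; 3 = 3·1 + 0 → gcd = 1; 2 = 1·2.
Back-substitution yields 58203·(525) + 1849·(-16526) = 1, so one solution is x = 525·2 = 1050, y = -16526·2 = -33052.
Solutions in x differ by 1849/1 = 1849; the one in [0, 1849) is 1050 mod 1849 = 1050.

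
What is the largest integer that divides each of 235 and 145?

5

Euclid: 235 = 1·145 + 90; 145 = 1·90 + 55; 90 = 1·55 + 35; 55 = 1·35 + 20; 35 = 1·20 + 15; 20 = 1·15 + 5; 15 = 3·5 + 0. Last nonzero remainder: 5.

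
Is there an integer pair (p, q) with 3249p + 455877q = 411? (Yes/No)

By Bézout, 3249p + 455877q = 411 has integer solutions iff gcd(3249, 455877) | 411.
Euclid: 455877 = 140·3249 + 1017; 3249 = 3·1017 + 198; 1017 = 5·198 + 27; 198 = 7·27 + 9; 27 = 3·9 + 0. gcd = 9; 411 mod 9 = 6. No.

No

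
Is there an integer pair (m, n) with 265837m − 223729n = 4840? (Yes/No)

gcd(265837, 223729): 265837 = 1·223729 + 42108; 223729 = 5·42108 + 13189; 42108 = 3·13189 + 2541; 13189 = 5·2541 + 484; 2541 = 5·484 + 121; 484 = 4·121 + 0 → 121
121 divides 4840, so a solution exists.

Yes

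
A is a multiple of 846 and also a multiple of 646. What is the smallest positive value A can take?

273258

846 = 2 · 3² · 47; 646 = 2 · 17 · 19
max exponents: 2 · 3² · 17 · 19 · 47 = 273258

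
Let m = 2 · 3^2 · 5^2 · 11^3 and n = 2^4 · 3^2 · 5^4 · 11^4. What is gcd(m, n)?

598950

min exponent per shared prime: 2 · 3^2 · 5^2 · 11^3 = 598950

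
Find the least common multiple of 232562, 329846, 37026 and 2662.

lcm(232562, 329846) = 232562·329846/gcd = 76709645452/242 = 316982006
lcm(316982006, 37026) = 316982006·37026/gcd = 11736575754156/242 = 48498246918
lcm(48498246918, 2662) = 48498246918·2662/gcd = 129102333295716/242 = 533480716098

533480716098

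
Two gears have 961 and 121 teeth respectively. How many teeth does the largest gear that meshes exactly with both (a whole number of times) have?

Euclid: 961 = 7·121 + 114; 121 = 1·114 + 7; 114 = 16·7 + 2; 7 = 3·2 + 1; 2 = 2·1 + 0. Last nonzero remainder: 1.

1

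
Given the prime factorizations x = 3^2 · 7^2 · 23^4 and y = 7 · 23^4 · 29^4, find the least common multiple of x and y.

87285464043561

max exponent per prime: 3^2 · 7^2 · 23^4 · 29^4 = 87285464043561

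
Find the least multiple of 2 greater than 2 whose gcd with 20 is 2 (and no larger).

20 = 2·10. Any k with gcd(k, 20) = 2 is a multiple of 2, say 2s, with s coprime to 10.
Need s > 2/2, so s ≥ 2. First s ≥ 2 with gcd(s, 10) = 1 is s = 3. Thus k = 2·3 = 6.

6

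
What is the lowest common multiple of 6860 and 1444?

2476460

gcd first: 6860 = 4·1444 + 1084; 1444 = 1·1084 + 360; 1084 = 3·360 + 4; 360 = 90·4 + 0 → gcd = 4
lcm = 6860·1444/gcd = 9905840/4 = 2476460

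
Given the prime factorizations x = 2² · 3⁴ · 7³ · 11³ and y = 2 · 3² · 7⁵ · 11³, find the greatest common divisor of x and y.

8217594

min exponent per shared prime: 2 · 3² · 7³ · 11³ = 8217594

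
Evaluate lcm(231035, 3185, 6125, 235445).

231035 = 5 · 7² · 23 · 41; 3185 = 5 · 7² · 13; 6125 = 5³ · 7²; 235445 = 5 · 7² · 31²
lcm takes max exponent of each prime: 5³ · 7² · 13 · 23 · 31² · 41 = 72158006375

72158006375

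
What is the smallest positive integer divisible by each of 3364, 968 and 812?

5698616

3364 = 2² · 29²; 968 = 2³ · 11²; 812 = 2² · 7 · 29
lcm takes max exponent of each prime: 2³ · 7 · 11² · 29² = 5698616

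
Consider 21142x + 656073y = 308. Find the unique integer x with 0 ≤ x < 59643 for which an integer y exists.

54740

Reduce mod 656073: 21142x ≡ 308 (mod 656073). With g = gcd(21142, 656073) = 11 dividing 308, divide through: 1922x ≡ 28 (mod 59643).
Since gcd(1922, 59643) = 1, x ≡ 28·(1922)⁻¹ ≡ 54740 (mod 59643). Smallest non-negative: 54740.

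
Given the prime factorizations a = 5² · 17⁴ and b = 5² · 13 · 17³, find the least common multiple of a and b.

27144325

max exponent per prime: 5² · 13 · 17⁴ = 27144325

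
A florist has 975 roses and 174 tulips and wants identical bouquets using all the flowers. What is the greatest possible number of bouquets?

975 = 3 · 5² · 13
174 = 2 · 3 · 29
Common: 3 = 3

3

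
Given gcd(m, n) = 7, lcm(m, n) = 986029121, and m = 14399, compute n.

479353

m·n = gcd·lcm = 7·986029121 = 6902203847, so n = 6902203847/14399 = 479353.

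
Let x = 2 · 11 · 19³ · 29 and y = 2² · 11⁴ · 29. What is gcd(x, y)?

638

min exponent per shared prime: 2 · 11 · 29 = 638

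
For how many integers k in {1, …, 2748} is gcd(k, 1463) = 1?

1463 = 7·11·19. Inclusion–exclusion on these primes:
2748 − ⌊2748/7⌋ − ⌊2748/11⌋ − ⌊2748/19⌋ + ⌊2748/77⌋ + ⌊2748/133⌋ + ⌊2748/209⌋ − ⌊2748/1463⌋ = 2030

2030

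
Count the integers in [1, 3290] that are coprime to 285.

1662

285 = 3·5·19. Inclusion–exclusion on these primes:
3290 − ⌊3290/3⌋ − ⌊3290/5⌋ − ⌊3290/19⌋ + ⌊3290/15⌋ + ⌊3290/57⌋ + ⌊3290/95⌋ − ⌊3290/285⌋ = 1662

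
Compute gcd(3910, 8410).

Euclid: 8410 = 2·3910 + 590; 3910 = 6·590 + 370; 590 = 1·370 + 220; 370 = 1·220 + 150; 220 = 1·150 + 70; 150 = 2·70 + 10; 70 = 7·10 + 0. Last nonzero remainder: 10.

10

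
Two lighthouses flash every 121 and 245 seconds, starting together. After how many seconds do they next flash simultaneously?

29645

121 = 11²; 245 = 5 · 7²
max exponents: 5 · 7² · 11² = 29645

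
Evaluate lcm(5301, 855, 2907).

450585

5301 = 3² · 19 · 31; 855 = 3² · 5 · 19; 2907 = 3² · 17 · 19
lcm takes max exponent of each prime: 3² · 5 · 17 · 19 · 31 = 450585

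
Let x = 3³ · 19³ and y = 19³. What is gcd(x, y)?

6859

min exponent per shared prime: 19³ = 6859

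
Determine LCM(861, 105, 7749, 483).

891135

861 = 3 · 7 · 41; 105 = 3 · 5 · 7; 7749 = 3³ · 7 · 41; 483 = 3 · 7 · 23
lcm takes max exponent of each prime: 3³ · 5 · 7 · 23 · 41 = 891135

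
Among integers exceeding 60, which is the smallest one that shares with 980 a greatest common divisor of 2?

gcd(m, 980) = 2 forces 2 | m; write m = 2s. Then gcd(2s, 2·490) = 2·gcd(s, 490), so need gcd(s, 490) = 1.
2s > 60 gives s ≥ 31. The least s ≥ 31 coprime to 490 is 31, so m = 2·31 = 62.

62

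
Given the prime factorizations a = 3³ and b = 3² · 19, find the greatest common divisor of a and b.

min exponent per shared prime: 3² = 9

9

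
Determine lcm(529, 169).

89401

gcd first: 529 = 3·169 + 22; 169 = 7·22 + 15; 22 = 1·15 + 7; 15 = 2·7 + 1; 7 = 7·1 + 0 → gcd = 1
lcm = 529·169/gcd = 89401/1 = 89401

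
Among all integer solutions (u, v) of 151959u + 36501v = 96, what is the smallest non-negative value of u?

Euclid: 151959 = 4·36501 + 5955; 36501 = 6·5955 + 771; 5955 = 7·771 + 558; 771 = 1·558 + 213; 558 = 2·213 + 132; 213 = 1·132 + 81; 132 = 1·81 + 51; 81 = 1·51 + 30; 51 = 1·30 + 21; 30 = 1·21 + 9; 21 = 2·9 + 3; 9 = 3·3 + 0 → gcd = 3; 96 = 3·32.
Back-substitution yields 151959·(3598) + 36501·(-14979) = 3, so one solution is u = 3598·32 = 115136, v = -14979·32 = -479328.
Solutions in u differ by 36501/3 = 12167; the one in [0, 12167) is 115136 mod 12167 = 5633.

5633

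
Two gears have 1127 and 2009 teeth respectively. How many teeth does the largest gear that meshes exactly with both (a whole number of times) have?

49

Euclid: 2009 = 1·1127 + 882; 1127 = 1·882 + 245; 882 = 3·245 + 147; 245 = 1·147 + 98; 147 = 1·98 + 49; 98 = 2·49 + 0. Last nonzero remainder: 49.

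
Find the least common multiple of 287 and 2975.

121975

gcd first: 2975 = 10·287 + 105; 287 = 2·105 + 77; 105 = 1·77 + 28; 77 = 2·28 + 21; 28 = 1·21 + 7; 21 = 3·7 + 0 → gcd = 7
lcm = 287·2975/gcd = 853825/7 = 121975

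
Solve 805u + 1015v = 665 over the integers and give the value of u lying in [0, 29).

21

gcd(805, 1015) = 35 (Euclid: 1015 = 1·805 + 210; 805 = 3·210 + 175; 210 = 1·175 + 35; 175 = 5·35 + 0), and 35 | 665.
Extended Euclid: 805·(-5) + 1015·(4) = 35. Scale by 19: u₀ = -95.
General solution u = u₀ + 29t; reducing mod 29 gives u = 21 (and v = -16).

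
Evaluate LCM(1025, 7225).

1025 = 5² · 41; 7225 = 5² · 17²
max exponents: 5² · 17² · 41 = 296225

296225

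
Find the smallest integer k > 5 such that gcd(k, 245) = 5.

Multiples of 5 above 5: 5·2, 5·3, … . Need the cofactor coprime to 245/5 = 49.
Checking s = 2, 3, … the first with gcd(s, 49) = 1 is s = 2, giving 10.

10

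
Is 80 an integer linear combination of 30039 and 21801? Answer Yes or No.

By Bézout, 30039s + 21801t = 80 has integer solutions iff gcd(30039, 21801) | 80.
Euclid: 30039 = 1·21801 + 8238; 21801 = 2·8238 + 5325; 8238 = 1·5325 + 2913; 5325 = 1·2913 + 2412; 2913 = 1·2412 + 501; 2412 = 4·501 + 408; 501 = 1·408 + 93; 408 = 4·93 + 36; 93 = 2·36 + 21; 36 = 1·21 + 15; 21 = 1·15 + 6; 15 = 2·6 + 3; 6 = 2·3 + 0. gcd = 3; 80 mod 3 = 2. No.

No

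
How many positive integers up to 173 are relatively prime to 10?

70

10 = 2·5. Inclusion–exclusion on these primes:
173 − ⌊173/2⌋ − ⌊173/5⌋ + ⌊173/10⌋ = 70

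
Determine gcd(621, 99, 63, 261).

9

gcd(621, 99): 621 = 6·99 + 27; 99 = 3·27 + 18; 27 = 1·18 + 9; 18 = 2·9 + 0 → 9
gcd(9, 63): 63 = 7·9 + 0 → 9
gcd(9, 261): 261 = 29·9 + 0 → 9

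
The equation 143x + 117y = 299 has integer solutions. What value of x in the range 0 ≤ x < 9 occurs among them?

Reduce mod 117: 143x ≡ 299 (mod 117). With g = gcd(143, 117) = 13 dividing 299, divide through: 11x ≡ 23 (mod 9).
Since gcd(11, 9) = 1, x ≡ 23·(11)⁻¹ ≡ 7 (mod 9). Smallest non-negative: 7.

7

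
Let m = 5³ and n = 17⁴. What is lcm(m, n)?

max exponent per prime: 5³ · 17⁴ = 10440125

10440125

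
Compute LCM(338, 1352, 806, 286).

338 = 2 · 13²; 1352 = 2³ · 13²; 806 = 2 · 13 · 31; 286 = 2 · 11 · 13
lcm takes max exponent of each prime: 2³ · 11 · 13² · 31 = 461032

461032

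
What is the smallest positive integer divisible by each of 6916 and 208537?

206034556

6916 = 2² · 7 · 13 · 19; 208537 = 7 · 31³
max exponents: 2² · 7 · 13 · 19 · 31³ = 206034556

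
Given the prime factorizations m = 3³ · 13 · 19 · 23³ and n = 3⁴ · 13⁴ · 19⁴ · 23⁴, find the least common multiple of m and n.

84369247575894801

max exponent per prime: 3⁴ · 13⁴ · 19⁴ · 23⁴ = 84369247575894801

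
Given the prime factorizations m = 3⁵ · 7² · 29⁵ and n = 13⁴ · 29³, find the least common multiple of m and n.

max exponent per prime: 3⁵ · 7² · 13⁴ · 29⁵ = 6975345958895223

6975345958895223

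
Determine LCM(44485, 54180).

68862780

44485 = 5 · 7 · 31 · 41; 54180 = 2² · 3² · 5 · 7 · 43
max exponents: 2² · 3² · 5 · 7 · 31 · 41 · 43 = 68862780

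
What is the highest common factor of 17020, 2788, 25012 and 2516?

4

gcd(17020, 2788): 17020 = 6·2788 + 292; 2788 = 9·292 + 160; 292 = 1·160 + 132; 160 = 1·132 + 28; 132 = 4·28 + 20; 28 = 1·20 + 8; 20 = 2·8 + 4; 8 = 2·4 + 0 → 4
gcd(4, 25012): 25012 = 6253·4 + 0 → 4
gcd(4, 2516): 2516 = 629·4 + 0 → 4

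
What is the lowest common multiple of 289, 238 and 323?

76874

lcm(289, 238) = 289·238/gcd = 68782/17 = 4046
lcm(4046, 323) = 4046·323/gcd = 1306858/17 = 76874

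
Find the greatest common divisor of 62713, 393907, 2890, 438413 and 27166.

gcd(62713, 393907): 393907 = 6·62713 + 17629; 62713 = 3·17629 + 9826; 17629 = 1·9826 + 7803; 9826 = 1·7803 + 2023; 7803 = 3·2023 + 1734; 2023 = 1·1734 + 289; 1734 = 6·289 + 0 → 289
gcd(289, 2890): 2890 = 10·289 + 0 → 289
gcd(289, 438413): 438413 = 1517·289 + 0 → 289
gcd(289, 27166): 27166 = 94·289 + 0 → 289

289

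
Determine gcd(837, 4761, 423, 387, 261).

9

837 = 3³ · 31; 4761 = 3² · 23²; 423 = 3² · 47; 387 = 3² · 43; 261 = 3² · 29
gcd takes min exponent of each prime: 3² = 9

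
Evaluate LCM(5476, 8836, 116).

lcm(5476, 8836) = 5476·8836/gcd = 48385936/4 = 12096484
lcm(12096484, 116) = 12096484·116/gcd = 1403192144/4 = 350798036

350798036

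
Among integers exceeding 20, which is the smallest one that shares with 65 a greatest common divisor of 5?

Multiples of 5 above 20: 5·5, 5·6, … . Need the cofactor coprime to 65/5 = 13.
Checking s = 5, 6, … the first with gcd(s, 13) = 1 is s = 5, giving 25.

25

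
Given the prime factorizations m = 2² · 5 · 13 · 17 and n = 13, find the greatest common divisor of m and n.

13

min exponent per shared prime: 13 = 13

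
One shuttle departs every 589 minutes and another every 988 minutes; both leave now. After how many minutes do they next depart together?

gcd first: 988 = 1·589 + 399; 589 = 1·399 + 190; 399 = 2·190 + 19; 190 = 10·19 + 0 → gcd = 19
lcm = 589·988/gcd = 581932/19 = 30628

30628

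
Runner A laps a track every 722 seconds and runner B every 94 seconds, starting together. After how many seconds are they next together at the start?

33934

gcd first: 722 = 7·94 + 64; 94 = 1·64 + 30; 64 = 2·30 + 4; 30 = 7·4 + 2; 4 = 2·2 + 0 → gcd = 2
lcm = 722·94/gcd = 67868/2 = 33934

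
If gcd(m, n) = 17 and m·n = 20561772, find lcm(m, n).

gcd·lcm = product, so lcm = 20561772/17 = 1209516.

1209516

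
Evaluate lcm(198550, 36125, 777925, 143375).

198550 = 2 · 5² · 11 · 19²; 36125 = 5³ · 17²; 777925 = 5² · 29² · 37; 143375 = 5³ · 31 · 37
lcm takes max exponent of each prime: 2 · 5³ · 11 · 17² · 19² · 29² · 31 · 37 = 276756068278250

276756068278250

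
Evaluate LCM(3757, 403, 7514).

3757 = 13 · 17²; 403 = 13 · 31; 7514 = 2 · 13 · 17²
lcm takes max exponent of each prime: 2 · 13 · 17² · 31 = 232934

232934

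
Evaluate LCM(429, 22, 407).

31746

429 = 3 · 11 · 13; 22 = 2 · 11; 407 = 11 · 37
lcm takes max exponent of each prime: 2 · 3 · 11 · 13 · 37 = 31746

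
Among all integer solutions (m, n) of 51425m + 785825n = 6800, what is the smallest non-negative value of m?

gcd(51425, 785825) = 425 (Euclid: 785825 = 15·51425 + 14450; 51425 = 3·14450 + 8075; 14450 = 1·8075 + 6375; 8075 = 1·6375 + 1700; 6375 = 3·1700 + 1275; 1700 = 1·1275 + 425; 1275 = 3·425 + 0), and 425 | 6800.
Extended Euclid: 51425·(489) + 785825·(-32) = 425. Scale by 16: m₀ = 7824.
General solution m = m₀ + 1849t; reducing mod 1849 gives m = 428 (and n = -28).

428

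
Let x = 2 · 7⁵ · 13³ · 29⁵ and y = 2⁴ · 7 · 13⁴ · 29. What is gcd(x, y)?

891982

min exponent per shared prime: 2 · 7 · 13³ · 29 = 891982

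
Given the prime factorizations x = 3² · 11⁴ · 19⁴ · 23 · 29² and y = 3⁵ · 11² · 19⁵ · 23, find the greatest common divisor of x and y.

min exponent per shared prime: 3² · 11² · 19⁴ · 23 = 3264150087

3264150087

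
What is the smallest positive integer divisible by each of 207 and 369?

8487

gcd first: 369 = 1·207 + 162; 207 = 1·162 + 45; 162 = 3·45 + 27; 45 = 1·27 + 18; 27 = 1·18 + 9; 18 = 2·9 + 0 → gcd = 9
lcm = 207·369/gcd = 76383/9 = 8487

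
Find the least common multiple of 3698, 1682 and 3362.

3698 = 2 · 43²; 1682 = 2 · 29²; 3362 = 2 · 41²
lcm takes max exponent of each prime: 2 · 29² · 41² · 43² = 5227940258

5227940258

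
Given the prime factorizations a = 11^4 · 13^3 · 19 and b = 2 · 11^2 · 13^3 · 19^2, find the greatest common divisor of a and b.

5050903

min exponent per shared prime: 11^2 · 13^3 · 19 = 5050903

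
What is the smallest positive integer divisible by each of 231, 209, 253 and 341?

3129357

lcm(231, 209) = 231·209/gcd = 48279/11 = 4389
lcm(4389, 253) = 4389·253/gcd = 1110417/11 = 100947
lcm(100947, 341) = 100947·341/gcd = 34422927/11 = 3129357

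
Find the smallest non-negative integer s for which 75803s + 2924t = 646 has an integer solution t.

Euclid: 75803 = 25·2924 + 2703; 2924 = 1·2703 + 221; 2703 = 12·221 + 51; 221 = 4·51 + 17; 51 = 3·17 + 0 → gcd = 17; 646 = 17·38.
Back-substitution yields 75803·(-53) + 2924·(1374) = 17, so one solution is s = -53·38 = -2014, t = 1374·38 = 52212.
Solutions in s differ by 2924/17 = 172; the one in [0, 172) is -2014 mod 172 = 50.

50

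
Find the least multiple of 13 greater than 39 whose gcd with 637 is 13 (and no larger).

52

637 = 13·49. Any t with gcd(t, 637) = 13 is a multiple of 13, say 13s, with s coprime to 49.
Need s > 39/13, so s ≥ 4. First s ≥ 4 with gcd(s, 49) = 1 is s = 4. Thus t = 13·4 = 52.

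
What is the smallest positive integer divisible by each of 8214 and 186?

254634

gcd first: 8214 = 44·186 + 30; 186 = 6·30 + 6; 30 = 5·6 + 0 → gcd = 6
lcm = 8214·186/gcd = 1527804/6 = 254634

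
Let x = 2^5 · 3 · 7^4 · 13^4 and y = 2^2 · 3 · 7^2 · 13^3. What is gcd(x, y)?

min exponent per shared prime: 2^2 · 3 · 7^2 · 13^3 = 1291836

1291836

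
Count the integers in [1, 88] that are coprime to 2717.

70

2717 = 11·13·19. Inclusion–exclusion on these primes:
88 − ⌊88/11⌋ − ⌊88/13⌋ − ⌊88/19⌋ + ⌊88/143⌋ + ⌊88/209⌋ + ⌊88/247⌋ − ⌊88/2717⌋ = 70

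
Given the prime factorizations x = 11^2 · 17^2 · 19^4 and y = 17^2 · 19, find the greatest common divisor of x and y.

5491

min exponent per shared prime: 17^2 · 19 = 5491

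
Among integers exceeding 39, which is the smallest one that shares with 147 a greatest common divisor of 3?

Multiples of 3 above 39: 3·14, 3·15, … . Need the cofactor coprime to 147/3 = 49.
Checking s = 14, 15, … the first with gcd(s, 49) = 1 is s = 15, giving 45.

45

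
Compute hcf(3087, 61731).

3087 = 3² · 7³
61731 = 3² · 19³
Common: 3² = 9

9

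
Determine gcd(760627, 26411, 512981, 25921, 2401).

760627 = 7² · 19² · 43; 26411 = 7⁴ · 11; 512981 = 7² · 19² · 29; 25921 = 7² · 23²; 2401 = 7⁴
gcd takes min exponent of each prime: 7² = 49

49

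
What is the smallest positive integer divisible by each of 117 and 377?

3393

gcd first: 377 = 3·117 + 26; 117 = 4·26 + 13; 26 = 2·13 + 0 → gcd = 13
lcm = 117·377/gcd = 44109/13 = 3393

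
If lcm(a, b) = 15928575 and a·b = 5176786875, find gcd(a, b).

325

gcd·lcm = product, so gcd = 5176786875/15928575 = 325.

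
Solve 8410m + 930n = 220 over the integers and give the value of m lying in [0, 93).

gcd(8410, 930) = 10 (Euclid: 8410 = 9·930 + 40; 930 = 23·40 + 10; 40 = 4·10 + 0), and 10 | 220.
Extended Euclid: 8410·(-23) + 930·(208) = 10. Scale by 22: m₀ = -506.
General solution m = m₀ + 93t; reducing mod 93 gives m = 52 (and n = -470).

52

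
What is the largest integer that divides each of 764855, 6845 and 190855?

5

gcd(764855, 6845): 764855 = 111·6845 + 5060; 6845 = 1·5060 + 1785; 5060 = 2·1785 + 1490; 1785 = 1·1490 + 295; 1490 = 5·295 + 15; 295 = 19·15 + 10; 15 = 1·10 + 5; 10 = 2·5 + 0 → 5
gcd(5, 190855): 190855 = 38171·5 + 0 → 5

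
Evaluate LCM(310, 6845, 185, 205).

310 = 2 · 5 · 31; 6845 = 5 · 37²; 185 = 5 · 37; 205 = 5 · 41
lcm takes max exponent of each prime: 2 · 5 · 31 · 37² · 41 = 17399990

17399990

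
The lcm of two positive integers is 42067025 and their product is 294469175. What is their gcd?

7

From gcd × lcm = ab: gcd = 294469175 / 42067025 = 7.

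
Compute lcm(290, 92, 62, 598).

290 = 2 · 5 · 29; 92 = 2² · 23; 62 = 2 · 31; 598 = 2 · 13 · 23
lcm takes max exponent of each prime: 2² · 5 · 13 · 23 · 29 · 31 = 5376020

5376020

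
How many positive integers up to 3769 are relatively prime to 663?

663 = 3·13·17. Inclusion–exclusion on these primes:
3769 − ⌊3769/3⌋ − ⌊3769/13⌋ − ⌊3769/17⌋ + ⌊3769/39⌋ + ⌊3769/51⌋ + ⌊3769/221⌋ − ⌊3769/663⌋ = 2184

2184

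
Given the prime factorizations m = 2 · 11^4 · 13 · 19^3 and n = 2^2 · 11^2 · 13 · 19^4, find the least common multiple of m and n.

99217547572

max exponent per prime: 2^2 · 11^4 · 13 · 19^4 = 99217547572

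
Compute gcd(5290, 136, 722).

2

5290 = 2 · 5 · 23²; 136 = 2³ · 17; 722 = 2 · 19²
gcd takes min exponent of each prime: 2 = 2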